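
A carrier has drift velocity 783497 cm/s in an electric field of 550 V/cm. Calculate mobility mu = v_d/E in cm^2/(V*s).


Step 1: mu = v_d / E
Step 2: mu = 783497 / 550
Step 3: mu = 1424.54 cm^2/(V*s)

1424.54


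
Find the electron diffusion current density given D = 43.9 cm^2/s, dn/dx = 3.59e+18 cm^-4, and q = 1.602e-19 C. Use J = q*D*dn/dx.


Step 1: J = q * D * (dn/dx)
Step 2: J = 1.602e-19 * 43.9 * 3.59e+18
Step 3: J = 2.52e+01 A/cm^2

2.52e+01


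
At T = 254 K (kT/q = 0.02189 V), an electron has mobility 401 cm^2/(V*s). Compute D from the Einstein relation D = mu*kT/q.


Step 1: D = mu * (kT/q)
Step 2: D = 401 * 0.02189
Step 3: D = 8.78 cm^2/s

8.78


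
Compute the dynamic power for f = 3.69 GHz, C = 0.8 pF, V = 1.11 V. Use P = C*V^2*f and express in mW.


Step 1: V^2 = 1.11^2 = 1.2321 V^2
Step 2: P = C*V^2*f = 0.8e-12 F * 1.2321 * 3.69e9 Hz
Step 3: P = 3.6371592e-03 W
Step 4: P = 3.637 mW

3.637


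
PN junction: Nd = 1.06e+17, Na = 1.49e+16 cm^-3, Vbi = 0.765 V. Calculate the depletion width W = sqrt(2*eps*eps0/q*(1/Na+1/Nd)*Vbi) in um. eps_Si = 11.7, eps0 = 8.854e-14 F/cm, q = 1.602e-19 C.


Step 1: 1/Na + 1/Nd = 1/1.49e+16 + 1/1.06e+17 = 7.65481e-17
Step 2: 2*eps*eps0/q = 2*11.7*8.854e-14/1.602e-19 = 1.293281e+07
Step 3: W^2 = 1.293281e+07 * 7.65481e-17 * 0.765 = 7.57336e-10
Step 4: W = sqrt(7.57336e-10) = 2.752e-05 cm = 0.2752 um

0.2752


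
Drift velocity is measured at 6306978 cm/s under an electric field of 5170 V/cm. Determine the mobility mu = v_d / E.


Step 1: mu = v_d / E
Step 2: mu = 6306978 / 5170
Step 3: mu = 1219.92 cm^2/(V*s)

1219.92


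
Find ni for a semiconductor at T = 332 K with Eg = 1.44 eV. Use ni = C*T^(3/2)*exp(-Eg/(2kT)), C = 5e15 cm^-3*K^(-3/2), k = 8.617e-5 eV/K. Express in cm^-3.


Step 1: Compute kT = 8.617e-5 * 332 = 0.02860844 eV
Step 2: Exponent = -Eg/(2kT) = -1.44/(2*0.02860844) = -25.16740
Step 3: T^(3/2) = 332^1.5 = 6049.33
Step 4: ni = 5e15 * 6049.33 * exp(-25.16740) = 3.55e+08 cm^-3

3.55e+08


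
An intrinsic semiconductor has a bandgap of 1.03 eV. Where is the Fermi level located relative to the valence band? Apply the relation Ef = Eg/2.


Step 1: For an intrinsic semiconductor, the Fermi level sits at midgap.
Step 2: Ef = Eg / 2 = 1.03 / 2 = 0.515 eV

0.515


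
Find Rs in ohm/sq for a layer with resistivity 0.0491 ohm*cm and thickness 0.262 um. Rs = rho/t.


Step 1: Convert thickness to cm: t = 0.262 um = 2.6200e-05 cm
Step 2: Rs = rho / t = 0.0491 / 2.6200e-05
Step 3: Rs = 1874.0 ohm/sq

1874.0


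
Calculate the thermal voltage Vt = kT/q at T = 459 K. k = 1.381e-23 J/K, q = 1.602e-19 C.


Step 1: kT = 1.381e-23 * 459 = 6.33879e-21 J
Step 2: Vt = kT/q = 6.33879e-21 / 1.602e-19
Step 3: Vt = 0.03957 V

0.03957


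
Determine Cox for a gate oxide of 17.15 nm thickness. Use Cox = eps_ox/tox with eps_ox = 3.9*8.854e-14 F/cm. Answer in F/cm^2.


Step 1: eps_ox = 3.9 * 8.854e-14 = 3.45306e-13 F/cm
Step 2: tox in cm = 17.15 nm * 1e-7 = 1.7150e-06 cm
Step 3: Cox = 3.45306e-13 / 1.7150e-06 = 2.01e-07 F/cm^2

2.01e-07


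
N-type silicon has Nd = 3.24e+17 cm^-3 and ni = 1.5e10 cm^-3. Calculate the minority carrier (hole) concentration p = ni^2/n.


Step 1: Since Nd >> ni, n ≈ Nd = 3.24e+17 cm^-3
Step 2: p = ni^2 / n = (1.5e10)^2 / 3.24e+17
Step 3: p = 2.25e20 / 3.24e+17 = 6.94e+02 cm^-3

6.94e+02


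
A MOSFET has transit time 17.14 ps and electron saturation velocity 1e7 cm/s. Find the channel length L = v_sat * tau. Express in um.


Step 1: tau in seconds = 17.14 ps * 1e-12 = 1.7140e-11 s
Step 2: L = v_sat * tau = 1e7 * 1.7140e-11 = 1.7140e-04 cm
Step 3: L in um = 1.7140e-04 * 1e4 = 1.714 um

1.714


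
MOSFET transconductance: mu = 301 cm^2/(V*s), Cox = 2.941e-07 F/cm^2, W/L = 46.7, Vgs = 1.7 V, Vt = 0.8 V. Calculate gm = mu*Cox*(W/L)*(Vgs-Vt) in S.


Step 1: Vov = Vgs - Vt = 1.7 - 0.8 = 0.9 V
Step 2: gm = mu * Cox * (W/L) * Vov
Step 3: gm = 301 * 2.941e-07 * 46.7 * 0.9 = 3.72e-03 S

3.72e-03


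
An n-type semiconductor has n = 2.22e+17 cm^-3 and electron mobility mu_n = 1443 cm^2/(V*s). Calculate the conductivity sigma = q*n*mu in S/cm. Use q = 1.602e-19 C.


Step 1: sigma = q * n * mu
Step 2: sigma = 1.602e-19 * 2.22e+17 * 1443
Step 3: sigma = 5.132e+01 S/cm

5.132e+01


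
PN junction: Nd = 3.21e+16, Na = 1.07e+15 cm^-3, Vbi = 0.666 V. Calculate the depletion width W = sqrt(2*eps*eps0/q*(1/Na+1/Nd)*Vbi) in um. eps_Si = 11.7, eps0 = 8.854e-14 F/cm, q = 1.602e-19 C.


Step 1: 1/Na + 1/Nd = 1/1.07e+15 + 1/3.21e+16 = 9.65732e-16
Step 2: 2*eps*eps0/q = 2*11.7*8.854e-14/1.602e-19 = 1.293281e+07
Step 3: W^2 = 1.293281e+07 * 9.65732e-16 * 0.666 = 8.31809e-09
Step 4: W = sqrt(8.31809e-09) = 9.120e-05 cm = 0.912 um

0.912


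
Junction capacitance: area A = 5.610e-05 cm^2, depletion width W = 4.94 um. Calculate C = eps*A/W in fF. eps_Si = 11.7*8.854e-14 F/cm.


Step 1: eps_Si = 11.7 * 8.854e-14 = 1.035918e-12 F/cm
Step 2: W in cm = 4.94 * 1e-4 = 4.94e-04 cm
Step 3: C = 1.035918e-12 * 5.610e-05 / 4.94e-04 = 1.176417e-13 F
Step 4: C = 117.64 fF

117.64


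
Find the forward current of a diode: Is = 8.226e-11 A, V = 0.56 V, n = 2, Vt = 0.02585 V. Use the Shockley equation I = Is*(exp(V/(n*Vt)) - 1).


Step 1: V/(n*Vt) = 0.56/(2*0.02585) = 10.8317
Step 2: exp(10.8317) = 5.0600e+04
Step 3: I = 8.226e-11 * (5.0600e+04 - 1) = 4.16e-06 A

4.16e-06


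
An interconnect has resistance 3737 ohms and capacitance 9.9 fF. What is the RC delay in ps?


Step 1: tau = R * C
Step 2: tau = 3737 * 9.9 fF = 3737 * 9.9e-15 F
Step 3: tau = 3.69963e-11 s = 36.9963 ps

36.9963


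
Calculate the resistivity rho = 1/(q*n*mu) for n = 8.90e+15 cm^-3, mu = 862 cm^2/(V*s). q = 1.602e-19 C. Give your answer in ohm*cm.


Step 1: sigma = q * n * mu = 1.602e-19 * 8.90e+15 * 862 = 1.22902e+00 S/cm
Step 2: rho = 1 / sigma = 1 / 1.22902e+00 = 0.8137 ohm*cm

0.8137


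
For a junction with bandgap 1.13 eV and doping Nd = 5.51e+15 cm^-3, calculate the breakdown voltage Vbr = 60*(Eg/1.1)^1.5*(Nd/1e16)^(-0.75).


Step 1: Eg/1.1 = 1.13/1.1 = 1.027273
Step 2: (Eg/1.1)^1.5 = 1.027273^1.5 = 1.041187
Step 3: (Nd/1e16)^(-0.75) = (0.551)^(-0.75) = 1.563638
Step 4: Vbr = 60 * 1.041187 * 1.563638 = 97.7 V

97.7


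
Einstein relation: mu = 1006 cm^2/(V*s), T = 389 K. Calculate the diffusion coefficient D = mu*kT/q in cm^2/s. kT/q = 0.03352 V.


Step 1: D = mu * (kT/q)
Step 2: D = 1006 * 0.03352
Step 3: D = 33.72 cm^2/s

33.72


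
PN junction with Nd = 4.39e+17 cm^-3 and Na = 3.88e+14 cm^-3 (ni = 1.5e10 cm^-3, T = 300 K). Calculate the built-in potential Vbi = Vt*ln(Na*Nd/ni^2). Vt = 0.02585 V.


Step 1: Compute Na*Nd/ni^2 = 3.88e+14 * 4.39e+17 / (1.5e10)^2 = 7.5703e+11
Step 2: ln(7.5703e+11) = 27.3527
Step 3: Vbi = 0.02585 * 27.3527 = 0.707 V

0.707


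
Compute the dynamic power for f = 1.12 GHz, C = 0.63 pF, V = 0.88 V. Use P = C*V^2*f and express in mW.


Step 1: V^2 = 0.88^2 = 0.7744 V^2
Step 2: P = C*V^2*f = 0.63e-12 F * 0.7744 * 1.12e9 Hz
Step 3: P = 5.4641664e-04 W
Step 4: P = 0.546 mW

0.546


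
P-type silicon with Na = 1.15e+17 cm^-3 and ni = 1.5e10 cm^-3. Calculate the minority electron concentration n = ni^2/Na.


Step 1: Majority hole concentration p ≈ Na = 1.15e+17 cm^-3
Step 2: n = ni^2 / Na = (1.5e10)^2 / 1.15e+17
Step 3: n = 1.96e+03 cm^-3

1.96e+03


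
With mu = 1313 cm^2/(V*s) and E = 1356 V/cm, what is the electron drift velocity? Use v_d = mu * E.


Step 1: v_d = mu * E
Step 2: v_d = 1313 * 1356 = 1780428
Step 3: v_d = 1.78e+06 cm/s

1.78e+06


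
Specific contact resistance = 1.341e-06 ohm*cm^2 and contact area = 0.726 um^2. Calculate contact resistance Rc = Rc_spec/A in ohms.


Step 1: Convert area to cm^2: 0.726 um^2 = 7.2600e-09 cm^2
Step 2: Rc = Rc_spec / A = 1.341e-06 / 7.2600e-09
Step 3: Rc = 1.85e+02 ohms

1.85e+02


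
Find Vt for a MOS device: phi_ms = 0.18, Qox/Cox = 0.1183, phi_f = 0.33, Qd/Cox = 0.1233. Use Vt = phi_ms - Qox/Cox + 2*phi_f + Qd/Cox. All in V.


Step 1: Vt = phi_ms - Qox/Cox + 2*phi_f + Qd/Cox
Step 2: Vt = 0.18 - 0.1183 + 2*0.33 + 0.1233
Step 3: Vt = 0.18 - 0.1183 + 0.66 + 0.1233
Step 4: Vt = 0.845 V

0.845


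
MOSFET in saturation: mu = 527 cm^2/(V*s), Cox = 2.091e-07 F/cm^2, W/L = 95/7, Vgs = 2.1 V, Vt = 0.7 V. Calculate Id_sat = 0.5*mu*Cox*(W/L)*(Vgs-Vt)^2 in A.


Step 1: Overdrive voltage Vov = Vgs - Vt = 2.1 - 0.7 = 1.4 V
Step 2: W/L = 95/7 = 13.5714
Step 3: Id = 0.5 * 527 * 2.091e-07 * 13.5714 * 1.4^2
Step 4: Id = 1.47e-03 A

1.47e-03


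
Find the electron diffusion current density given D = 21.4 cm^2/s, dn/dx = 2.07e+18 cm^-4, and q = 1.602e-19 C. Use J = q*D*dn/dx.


Step 1: J = q * D * (dn/dx)
Step 2: J = 1.602e-19 * 21.4 * 2.07e+18
Step 3: J = 7.10e+00 A/cm^2

7.10e+00


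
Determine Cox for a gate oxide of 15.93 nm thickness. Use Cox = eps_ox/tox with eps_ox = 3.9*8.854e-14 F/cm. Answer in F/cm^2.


Step 1: eps_ox = 3.9 * 8.854e-14 = 3.45306e-13 F/cm
Step 2: tox in cm = 15.93 nm * 1e-7 = 1.5930e-06 cm
Step 3: Cox = 3.45306e-13 / 1.5930e-06 = 2.17e-07 F/cm^2

2.17e-07


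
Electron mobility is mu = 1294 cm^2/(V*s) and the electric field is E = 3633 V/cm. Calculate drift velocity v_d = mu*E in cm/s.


Step 1: v_d = mu * E
Step 2: v_d = 1294 * 3633 = 4701102
Step 3: v_d = 4.70e+06 cm/s

4.70e+06


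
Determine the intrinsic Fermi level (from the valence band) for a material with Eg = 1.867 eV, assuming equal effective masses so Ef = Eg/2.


Step 1: For an intrinsic semiconductor, the Fermi level sits at midgap.
Step 2: Ef = Eg / 2 = 1.867 / 2 = 0.9335 eV

0.9335


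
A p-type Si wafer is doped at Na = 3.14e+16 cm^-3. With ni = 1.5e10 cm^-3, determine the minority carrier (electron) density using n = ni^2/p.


Step 1: Majority hole concentration p ≈ Na = 3.14e+16 cm^-3
Step 2: n = ni^2 / Na = (1.5e10)^2 / 3.14e+16
Step 3: n = 7.17e+03 cm^-3

7.17e+03


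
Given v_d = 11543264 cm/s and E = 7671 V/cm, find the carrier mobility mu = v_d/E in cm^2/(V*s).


Step 1: mu = v_d / E
Step 2: mu = 11543264 / 7671
Step 3: mu = 1504.79 cm^2/(V*s)

1504.79


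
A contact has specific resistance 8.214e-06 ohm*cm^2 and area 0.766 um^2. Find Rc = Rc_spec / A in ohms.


Step 1: Convert area to cm^2: 0.766 um^2 = 7.6600e-09 cm^2
Step 2: Rc = Rc_spec / A = 8.214e-06 / 7.6600e-09
Step 3: Rc = 1.07e+03 ohms

1.07e+03


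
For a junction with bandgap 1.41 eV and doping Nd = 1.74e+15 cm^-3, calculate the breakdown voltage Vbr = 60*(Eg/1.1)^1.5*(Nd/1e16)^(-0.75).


Step 1: Eg/1.1 = 1.41/1.1 = 1.281818
Step 2: (Eg/1.1)^1.5 = 1.281818^1.5 = 1.451241
Step 3: (Nd/1e16)^(-0.75) = (0.174)^(-0.75) = 3.711830
Step 4: Vbr = 60 * 1.451241 * 3.711830 = 323.2 V

323.2


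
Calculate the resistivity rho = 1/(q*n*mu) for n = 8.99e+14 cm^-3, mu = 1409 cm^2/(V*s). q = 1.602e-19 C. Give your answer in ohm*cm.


Step 1: sigma = q * n * mu = 1.602e-19 * 8.99e+14 * 1409 = 2.02924e-01 S/cm
Step 2: rho = 1 / sigma = 1 / 2.02924e-01 = 4.928 ohm*cm

4.928


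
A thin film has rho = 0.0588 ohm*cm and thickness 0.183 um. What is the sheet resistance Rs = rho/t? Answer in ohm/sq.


Step 1: Convert thickness to cm: t = 0.183 um = 1.8300e-05 cm
Step 2: Rs = rho / t = 0.0588 / 1.8300e-05
Step 3: Rs = 3213.1 ohm/sq

3213.1


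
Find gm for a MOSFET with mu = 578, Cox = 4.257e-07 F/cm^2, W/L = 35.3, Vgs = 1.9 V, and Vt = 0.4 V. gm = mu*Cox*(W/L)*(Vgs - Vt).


Step 1: Vov = Vgs - Vt = 1.9 - 0.4 = 1.5 V
Step 2: gm = mu * Cox * (W/L) * Vov
Step 3: gm = 578 * 4.257e-07 * 35.3 * 1.5 = 1.30e-02 S

1.30e-02


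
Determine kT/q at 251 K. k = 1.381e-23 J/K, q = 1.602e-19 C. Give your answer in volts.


Step 1: kT = 1.381e-23 * 251 = 3.46631e-21 J
Step 2: Vt = kT/q = 3.46631e-21 / 1.602e-19
Step 3: Vt = 0.02164 V

0.02164


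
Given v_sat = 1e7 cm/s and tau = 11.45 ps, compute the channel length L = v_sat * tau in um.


Step 1: tau in seconds = 11.45 ps * 1e-12 = 1.1450e-11 s
Step 2: L = v_sat * tau = 1e7 * 1.1450e-11 = 1.1450e-04 cm
Step 3: L in um = 1.1450e-04 * 1e4 = 1.145 um

1.145


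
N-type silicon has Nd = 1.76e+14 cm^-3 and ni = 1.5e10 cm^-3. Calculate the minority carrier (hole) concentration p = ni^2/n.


Step 1: Since Nd >> ni, n ≈ Nd = 1.76e+14 cm^-3
Step 2: p = ni^2 / n = (1.5e10)^2 / 1.76e+14
Step 3: p = 2.25e20 / 1.76e+14 = 1.28e+06 cm^-3

1.28e+06


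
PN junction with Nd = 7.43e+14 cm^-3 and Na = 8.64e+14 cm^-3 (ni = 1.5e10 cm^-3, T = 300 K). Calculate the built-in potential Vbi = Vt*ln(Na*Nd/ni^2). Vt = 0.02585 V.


Step 1: Compute Na*Nd/ni^2 = 8.64e+14 * 7.43e+14 / (1.5e10)^2 = 2.8531e+09
Step 2: ln(2.8531e+09) = 21.7717
Step 3: Vbi = 0.02585 * 21.7717 = 0.563 V

0.563


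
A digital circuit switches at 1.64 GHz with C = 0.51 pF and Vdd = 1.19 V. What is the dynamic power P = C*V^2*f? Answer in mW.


Step 1: V^2 = 1.19^2 = 1.4161 V^2
Step 2: P = C*V^2*f = 0.51e-12 F * 1.4161 * 1.64e9 Hz
Step 3: P = 1.18442604e-03 W
Step 4: P = 1.184 mW

1.184


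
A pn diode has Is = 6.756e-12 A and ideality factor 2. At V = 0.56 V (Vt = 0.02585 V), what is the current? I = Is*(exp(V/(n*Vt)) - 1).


Step 1: V/(n*Vt) = 0.56/(2*0.02585) = 10.8317
Step 2: exp(10.8317) = 5.0600e+04
Step 3: I = 6.756e-12 * (5.0600e+04 - 1) = 3.42e-07 A

3.42e-07


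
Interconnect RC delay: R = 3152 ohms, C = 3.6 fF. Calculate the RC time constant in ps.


Step 1: tau = R * C
Step 2: tau = 3152 * 3.6 fF = 3152 * 3.6e-15 F
Step 3: tau = 1.13472e-11 s = 11.3472 ps

11.3472


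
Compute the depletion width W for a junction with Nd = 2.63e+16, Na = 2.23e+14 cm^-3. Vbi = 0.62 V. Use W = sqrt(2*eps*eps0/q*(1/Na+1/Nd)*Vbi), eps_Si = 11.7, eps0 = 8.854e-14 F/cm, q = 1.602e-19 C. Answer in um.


Step 1: 1/Na + 1/Nd = 1/2.23e+14 + 1/2.63e+16 = 4.52233e-15
Step 2: 2*eps*eps0/q = 2*11.7*8.854e-14/1.602e-19 = 1.293281e+07
Step 3: W^2 = 1.293281e+07 * 4.52233e-15 * 0.62 = 3.62616e-08
Step 4: W = sqrt(3.62616e-08) = 1.904e-04 cm = 1.904 um

1.904


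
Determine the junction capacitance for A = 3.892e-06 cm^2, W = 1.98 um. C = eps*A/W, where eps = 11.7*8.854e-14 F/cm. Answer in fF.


Step 1: eps_Si = 11.7 * 8.854e-14 = 1.035918e-12 F/cm
Step 2: W in cm = 1.98 * 1e-4 = 1.98e-04 cm
Step 3: C = 1.035918e-12 * 3.892e-06 / 1.98e-04 = 2.036259e-14 F
Step 4: C = 20.36 fF

20.36


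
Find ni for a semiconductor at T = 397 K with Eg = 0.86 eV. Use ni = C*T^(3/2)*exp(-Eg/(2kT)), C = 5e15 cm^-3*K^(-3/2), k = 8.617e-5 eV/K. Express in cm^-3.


Step 1: Compute kT = 8.617e-5 * 397 = 0.03420949 eV
Step 2: Exponent = -Eg/(2kT) = -0.86/(2*0.03420949) = -12.56961
Step 3: T^(3/2) = 397^1.5 = 7910.17
Step 4: ni = 5e15 * 7910.17 * exp(-12.56961) = 1.37e+14 cm^-3

1.37e+14


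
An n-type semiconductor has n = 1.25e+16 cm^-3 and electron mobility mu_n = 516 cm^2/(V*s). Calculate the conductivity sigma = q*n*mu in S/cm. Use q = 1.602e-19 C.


Step 1: sigma = q * n * mu
Step 2: sigma = 1.602e-19 * 1.25e+16 * 516
Step 3: sigma = 1.033e+00 S/cm

1.033e+00


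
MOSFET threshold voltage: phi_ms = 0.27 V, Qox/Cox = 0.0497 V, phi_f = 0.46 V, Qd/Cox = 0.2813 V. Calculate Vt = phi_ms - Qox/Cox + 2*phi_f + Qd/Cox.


Step 1: Vt = phi_ms - Qox/Cox + 2*phi_f + Qd/Cox
Step 2: Vt = 0.27 - 0.0497 + 2*0.46 + 0.2813
Step 3: Vt = 0.27 - 0.0497 + 0.92 + 0.2813
Step 4: Vt = 1.4216 V

1.4216


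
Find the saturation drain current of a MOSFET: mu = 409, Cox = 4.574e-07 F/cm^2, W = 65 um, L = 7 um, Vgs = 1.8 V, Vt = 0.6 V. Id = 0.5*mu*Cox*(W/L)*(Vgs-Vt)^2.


Step 1: Overdrive voltage Vov = Vgs - Vt = 1.8 - 0.6 = 1.2 V
Step 2: W/L = 65/7 = 9.28571
Step 3: Id = 0.5 * 409 * 4.574e-07 * 9.28571 * 1.2^2
Step 4: Id = 1.25e-03 A

1.25e-03


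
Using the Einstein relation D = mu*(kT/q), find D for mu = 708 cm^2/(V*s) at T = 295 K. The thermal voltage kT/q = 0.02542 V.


Step 1: D = mu * (kT/q)
Step 2: D = 708 * 0.02542
Step 3: D = 18.0 cm^2/s

18.0


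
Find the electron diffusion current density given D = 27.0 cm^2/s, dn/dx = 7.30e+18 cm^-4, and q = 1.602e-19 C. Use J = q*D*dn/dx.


Step 1: J = q * D * (dn/dx)
Step 2: J = 1.602e-19 * 27.0 * 7.30e+18
Step 3: J = 3.16e+01 A/cm^2

3.16e+01


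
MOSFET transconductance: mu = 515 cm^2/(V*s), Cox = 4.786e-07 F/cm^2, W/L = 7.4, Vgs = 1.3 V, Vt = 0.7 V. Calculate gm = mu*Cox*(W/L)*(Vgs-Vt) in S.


Step 1: Vov = Vgs - Vt = 1.3 - 0.7 = 0.6 V
Step 2: gm = mu * Cox * (W/L) * Vov
Step 3: gm = 515 * 4.786e-07 * 7.4 * 0.6 = 1.09e-03 S

1.09e-03


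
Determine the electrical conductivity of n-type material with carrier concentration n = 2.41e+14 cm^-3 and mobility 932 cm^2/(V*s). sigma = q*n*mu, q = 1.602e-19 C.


Step 1: sigma = q * n * mu
Step 2: sigma = 1.602e-19 * 2.41e+14 * 932
Step 3: sigma = 3.598e-02 S/cm

3.598e-02


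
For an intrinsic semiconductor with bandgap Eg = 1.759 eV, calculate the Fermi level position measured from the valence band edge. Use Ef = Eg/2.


Step 1: For an intrinsic semiconductor, the Fermi level sits at midgap.
Step 2: Ef = Eg / 2 = 1.759 / 2 = 0.8795 eV

0.8795


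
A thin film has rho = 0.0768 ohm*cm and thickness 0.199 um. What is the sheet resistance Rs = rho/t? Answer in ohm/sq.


Step 1: Convert thickness to cm: t = 0.199 um = 1.9900e-05 cm
Step 2: Rs = rho / t = 0.0768 / 1.9900e-05
Step 3: Rs = 3859.3 ohm/sq

3859.3


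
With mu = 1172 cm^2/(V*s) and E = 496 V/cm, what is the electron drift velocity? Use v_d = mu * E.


Step 1: v_d = mu * E
Step 2: v_d = 1172 * 496 = 581312
Step 3: v_d = 5.81e+05 cm/s

5.81e+05


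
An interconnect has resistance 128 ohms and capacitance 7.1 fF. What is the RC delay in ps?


Step 1: tau = R * C
Step 2: tau = 128 * 7.1 fF = 128 * 7.1e-15 F
Step 3: tau = 9.088e-13 s = 0.9088 ps

0.9088


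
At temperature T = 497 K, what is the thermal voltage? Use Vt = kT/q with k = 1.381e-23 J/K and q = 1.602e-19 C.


Step 1: kT = 1.381e-23 * 497 = 6.86357e-21 J
Step 2: Vt = kT/q = 6.86357e-21 / 1.602e-19
Step 3: Vt = 0.04284 V

0.04284


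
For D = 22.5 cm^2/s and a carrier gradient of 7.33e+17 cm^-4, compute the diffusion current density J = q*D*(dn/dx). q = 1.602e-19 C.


Step 1: J = q * D * (dn/dx)
Step 2: J = 1.602e-19 * 22.5 * 7.33e+17
Step 3: J = 2.64e+00 A/cm^2

2.64e+00


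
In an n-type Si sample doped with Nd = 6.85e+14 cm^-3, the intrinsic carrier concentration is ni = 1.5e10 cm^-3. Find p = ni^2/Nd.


Step 1: Since Nd >> ni, n ≈ Nd = 6.85e+14 cm^-3
Step 2: p = ni^2 / n = (1.5e10)^2 / 6.85e+14
Step 3: p = 2.25e20 / 6.85e+14 = 3.28e+05 cm^-3

3.28e+05


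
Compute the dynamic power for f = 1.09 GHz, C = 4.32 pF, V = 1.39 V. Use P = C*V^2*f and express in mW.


Step 1: V^2 = 1.39^2 = 1.9321 V^2
Step 2: P = C*V^2*f = 4.32e-12 F * 1.9321 * 1.09e9 Hz
Step 3: P = 9.09787248e-03 W
Step 4: P = 9.098 mW

9.098


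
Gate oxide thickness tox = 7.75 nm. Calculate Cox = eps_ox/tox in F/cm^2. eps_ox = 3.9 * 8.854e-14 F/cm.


Step 1: eps_ox = 3.9 * 8.854e-14 = 3.45306e-13 F/cm
Step 2: tox in cm = 7.75 nm * 1e-7 = 7.7500e-07 cm
Step 3: Cox = 3.45306e-13 / 7.7500e-07 = 4.46e-07 F/cm^2

4.46e-07


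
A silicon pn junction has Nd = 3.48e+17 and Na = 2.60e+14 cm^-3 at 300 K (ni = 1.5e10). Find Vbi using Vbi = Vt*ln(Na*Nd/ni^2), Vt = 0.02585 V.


Step 1: Compute Na*Nd/ni^2 = 2.60e+14 * 3.48e+17 / (1.5e10)^2 = 4.0213e+11
Step 2: ln(4.0213e+11) = 26.7200
Step 3: Vbi = 0.02585 * 26.7200 = 0.691 V

0.691


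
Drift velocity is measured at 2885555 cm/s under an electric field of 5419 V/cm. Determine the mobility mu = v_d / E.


Step 1: mu = v_d / E
Step 2: mu = 2885555 / 5419
Step 3: mu = 532.49 cm^2/(V*s)

532.49


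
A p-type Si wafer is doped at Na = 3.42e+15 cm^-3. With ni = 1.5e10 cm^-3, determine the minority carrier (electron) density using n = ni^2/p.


Step 1: Majority hole concentration p ≈ Na = 3.42e+15 cm^-3
Step 2: n = ni^2 / Na = (1.5e10)^2 / 3.42e+15
Step 3: n = 6.58e+04 cm^-3

6.58e+04


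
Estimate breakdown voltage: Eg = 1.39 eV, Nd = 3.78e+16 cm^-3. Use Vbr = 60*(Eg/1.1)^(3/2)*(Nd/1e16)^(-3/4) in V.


Step 1: Eg/1.1 = 1.39/1.1 = 1.263636
Step 2: (Eg/1.1)^1.5 = 1.263636^1.5 = 1.420473
Step 3: (Nd/1e16)^(-0.75) = (3.78)^(-0.75) = 0.368877
Step 4: Vbr = 60 * 1.420473 * 0.368877 = 31.4 V

31.4


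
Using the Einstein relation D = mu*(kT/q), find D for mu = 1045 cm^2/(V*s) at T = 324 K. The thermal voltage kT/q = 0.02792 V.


Step 1: D = mu * (kT/q)
Step 2: D = 1045 * 0.02792
Step 3: D = 29.18 cm^2/s

29.18


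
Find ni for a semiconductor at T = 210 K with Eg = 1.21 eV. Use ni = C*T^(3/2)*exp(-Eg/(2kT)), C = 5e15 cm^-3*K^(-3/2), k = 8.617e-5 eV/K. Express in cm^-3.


Step 1: Compute kT = 8.617e-5 * 210 = 0.0180957 eV
Step 2: Exponent = -Eg/(2kT) = -1.21/(2*0.0180957) = -33.43336
Step 3: T^(3/2) = 210^1.5 = 3043.19
Step 4: ni = 5e15 * 3043.19 * exp(-33.43336) = 4.60e+04 cm^-3

4.60e+04


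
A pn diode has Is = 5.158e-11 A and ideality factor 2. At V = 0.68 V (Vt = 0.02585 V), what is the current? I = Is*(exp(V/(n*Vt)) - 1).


Step 1: V/(n*Vt) = 0.68/(2*0.02585) = 13.1528
Step 2: exp(13.1528) = 5.1545e+05
Step 3: I = 5.158e-11 * (5.1545e+05 - 1) = 2.66e-05 A

2.66e-05


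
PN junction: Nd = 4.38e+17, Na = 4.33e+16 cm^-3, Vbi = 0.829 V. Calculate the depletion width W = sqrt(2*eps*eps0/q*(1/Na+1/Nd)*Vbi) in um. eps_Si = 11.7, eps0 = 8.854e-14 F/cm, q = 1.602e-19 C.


Step 1: 1/Na + 1/Nd = 1/4.33e+16 + 1/4.38e+17 = 2.53778e-17
Step 2: 2*eps*eps0/q = 2*11.7*8.854e-14/1.602e-19 = 1.293281e+07
Step 3: W^2 = 1.293281e+07 * 2.53778e-17 * 0.829 = 2.72083e-10
Step 4: W = sqrt(2.72083e-10) = 1.649e-05 cm = 0.1649 um

0.1649


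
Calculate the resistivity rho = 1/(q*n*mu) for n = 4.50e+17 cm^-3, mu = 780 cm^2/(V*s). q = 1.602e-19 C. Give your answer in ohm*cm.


Step 1: sigma = q * n * mu = 1.602e-19 * 4.50e+17 * 780 = 5.62302e+01 S/cm
Step 2: rho = 1 / sigma = 1 / 5.62302e+01 = 0.01778 ohm*cm

0.01778


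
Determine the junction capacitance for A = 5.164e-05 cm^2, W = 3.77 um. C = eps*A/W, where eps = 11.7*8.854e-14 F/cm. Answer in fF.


Step 1: eps_Si = 11.7 * 8.854e-14 = 1.035918e-12 F/cm
Step 2: W in cm = 3.77 * 1e-4 = 3.77e-04 cm
Step 3: C = 1.035918e-12 * 5.164e-05 / 3.77e-04 = 1.418960e-13 F
Step 4: C = 141.9 fF

141.9


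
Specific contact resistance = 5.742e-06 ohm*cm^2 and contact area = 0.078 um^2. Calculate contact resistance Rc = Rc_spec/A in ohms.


Step 1: Convert area to cm^2: 0.078 um^2 = 7.8000e-10 cm^2
Step 2: Rc = Rc_spec / A = 5.742e-06 / 7.8000e-10
Step 3: Rc = 7.36e+03 ohms

7.36e+03


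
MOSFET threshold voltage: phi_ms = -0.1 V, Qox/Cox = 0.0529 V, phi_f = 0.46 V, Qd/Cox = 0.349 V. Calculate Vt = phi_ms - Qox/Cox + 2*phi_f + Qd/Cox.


Step 1: Vt = phi_ms - Qox/Cox + 2*phi_f + Qd/Cox
Step 2: Vt = -0.1 - 0.0529 + 2*0.46 + 0.349
Step 3: Vt = -0.1 - 0.0529 + 0.92 + 0.349
Step 4: Vt = 1.1161 V

1.1161


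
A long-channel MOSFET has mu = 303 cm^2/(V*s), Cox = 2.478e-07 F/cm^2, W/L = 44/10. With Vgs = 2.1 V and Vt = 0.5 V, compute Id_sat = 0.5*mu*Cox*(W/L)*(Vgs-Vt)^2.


Step 1: Overdrive voltage Vov = Vgs - Vt = 2.1 - 0.5 = 1.6 V
Step 2: W/L = 44/10 = 4.4
Step 3: Id = 0.5 * 303 * 2.478e-07 * 4.4 * 1.6^2
Step 4: Id = 4.23e-04 A

4.23e-04


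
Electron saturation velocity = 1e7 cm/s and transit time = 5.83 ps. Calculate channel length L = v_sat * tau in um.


Step 1: tau in seconds = 5.83 ps * 1e-12 = 5.8300e-12 s
Step 2: L = v_sat * tau = 1e7 * 5.8300e-12 = 5.8300e-05 cm
Step 3: L in um = 5.8300e-05 * 1e4 = 0.583 um

0.583


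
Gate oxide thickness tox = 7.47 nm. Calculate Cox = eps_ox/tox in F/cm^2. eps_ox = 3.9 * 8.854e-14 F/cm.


Step 1: eps_ox = 3.9 * 8.854e-14 = 3.45306e-13 F/cm
Step 2: tox in cm = 7.47 nm * 1e-7 = 7.4700e-07 cm
Step 3: Cox = 3.45306e-13 / 7.4700e-07 = 4.62e-07 F/cm^2

4.62e-07


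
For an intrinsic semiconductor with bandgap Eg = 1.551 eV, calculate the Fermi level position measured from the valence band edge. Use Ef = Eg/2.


Step 1: For an intrinsic semiconductor, the Fermi level sits at midgap.
Step 2: Ef = Eg / 2 = 1.551 / 2 = 0.7755 eV

0.7755


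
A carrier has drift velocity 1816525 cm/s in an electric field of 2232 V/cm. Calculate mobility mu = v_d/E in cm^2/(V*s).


Step 1: mu = v_d / E
Step 2: mu = 1816525 / 2232
Step 3: mu = 813.86 cm^2/(V*s)

813.86


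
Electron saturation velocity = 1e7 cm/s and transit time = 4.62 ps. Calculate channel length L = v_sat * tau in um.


Step 1: tau in seconds = 4.62 ps * 1e-12 = 4.6200e-12 s
Step 2: L = v_sat * tau = 1e7 * 4.6200e-12 = 4.6200e-05 cm
Step 3: L in um = 4.6200e-05 * 1e4 = 0.462 um

0.462


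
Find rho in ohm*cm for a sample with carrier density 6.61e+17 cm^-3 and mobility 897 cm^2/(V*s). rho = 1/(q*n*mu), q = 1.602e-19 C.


Step 1: sigma = q * n * mu = 1.602e-19 * 6.61e+17 * 897 = 9.49853e+01 S/cm
Step 2: rho = 1 / sigma = 1 / 9.49853e+01 = 0.01053 ohm*cm

0.01053


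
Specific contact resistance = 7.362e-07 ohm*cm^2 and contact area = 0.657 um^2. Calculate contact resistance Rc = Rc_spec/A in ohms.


Step 1: Convert area to cm^2: 0.657 um^2 = 6.5700e-09 cm^2
Step 2: Rc = Rc_spec / A = 7.362e-07 / 6.5700e-09
Step 3: Rc = 1.12e+02 ohms

1.12e+02


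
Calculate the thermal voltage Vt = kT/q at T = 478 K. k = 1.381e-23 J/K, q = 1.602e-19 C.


Step 1: kT = 1.381e-23 * 478 = 6.60118e-21 J
Step 2: Vt = kT/q = 6.60118e-21 / 1.602e-19
Step 3: Vt = 0.04121 V

0.04121


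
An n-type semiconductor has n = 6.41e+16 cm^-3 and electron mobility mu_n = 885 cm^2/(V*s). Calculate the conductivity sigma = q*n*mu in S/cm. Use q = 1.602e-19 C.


Step 1: sigma = q * n * mu
Step 2: sigma = 1.602e-19 * 6.41e+16 * 885
Step 3: sigma = 9.088e+00 S/cm

9.088e+00


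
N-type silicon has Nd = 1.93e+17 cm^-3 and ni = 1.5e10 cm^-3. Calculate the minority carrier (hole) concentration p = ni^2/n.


Step 1: Since Nd >> ni, n ≈ Nd = 1.93e+17 cm^-3
Step 2: p = ni^2 / n = (1.5e10)^2 / 1.93e+17
Step 3: p = 2.25e20 / 1.93e+17 = 1.17e+03 cm^-3

1.17e+03


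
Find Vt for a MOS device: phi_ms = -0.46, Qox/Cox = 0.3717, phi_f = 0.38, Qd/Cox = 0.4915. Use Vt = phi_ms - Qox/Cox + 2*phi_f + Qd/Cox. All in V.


Step 1: Vt = phi_ms - Qox/Cox + 2*phi_f + Qd/Cox
Step 2: Vt = -0.46 - 0.3717 + 2*0.38 + 0.4915
Step 3: Vt = -0.46 - 0.3717 + 0.76 + 0.4915
Step 4: Vt = 0.4198 V

0.4198


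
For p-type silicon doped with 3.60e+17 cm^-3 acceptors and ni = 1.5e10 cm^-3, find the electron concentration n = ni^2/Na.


Step 1: Majority hole concentration p ≈ Na = 3.60e+17 cm^-3
Step 2: n = ni^2 / Na = (1.5e10)^2 / 3.60e+17
Step 3: n = 6.25e+02 cm^-3

6.25e+02


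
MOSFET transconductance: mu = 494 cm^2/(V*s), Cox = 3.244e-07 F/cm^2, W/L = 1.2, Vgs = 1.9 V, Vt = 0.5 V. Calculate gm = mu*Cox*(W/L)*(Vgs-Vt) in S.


Step 1: Vov = Vgs - Vt = 1.9 - 0.5 = 1.4 V
Step 2: gm = mu * Cox * (W/L) * Vov
Step 3: gm = 494 * 3.244e-07 * 1.2 * 1.4 = 2.69e-04 S

2.69e-04


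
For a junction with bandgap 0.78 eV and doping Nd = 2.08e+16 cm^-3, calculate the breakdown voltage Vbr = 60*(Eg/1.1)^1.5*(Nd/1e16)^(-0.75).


Step 1: Eg/1.1 = 0.78/1.1 = 0.709091
Step 2: (Eg/1.1)^1.5 = 0.709091^1.5 = 0.597108
Step 3: (Nd/1e16)^(-0.75) = (2.08)^(-0.75) = 0.577368
Step 4: Vbr = 60 * 0.597108 * 0.577368 = 20.7 V

20.7


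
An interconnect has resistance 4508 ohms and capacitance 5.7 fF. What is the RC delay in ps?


Step 1: tau = R * C
Step 2: tau = 4508 * 5.7 fF = 4508 * 5.7e-15 F
Step 3: tau = 2.56956e-11 s = 25.6956 ps

25.6956


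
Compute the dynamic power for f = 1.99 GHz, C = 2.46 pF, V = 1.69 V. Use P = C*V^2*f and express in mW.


Step 1: V^2 = 1.69^2 = 2.8561 V^2
Step 2: P = C*V^2*f = 2.46e-12 F * 2.8561 * 1.99e9 Hz
Step 3: P = 1.398175194e-02 W
Step 4: P = 13.982 mW

13.982


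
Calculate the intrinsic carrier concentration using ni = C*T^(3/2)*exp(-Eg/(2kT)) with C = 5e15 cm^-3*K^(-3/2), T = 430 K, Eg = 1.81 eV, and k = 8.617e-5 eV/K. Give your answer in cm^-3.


Step 1: Compute kT = 8.617e-5 * 430 = 0.0370531 eV
Step 2: Exponent = -Eg/(2kT) = -1.81/(2*0.0370531) = -24.42441
Step 3: T^(3/2) = 430^1.5 = 8916.67
Step 4: ni = 5e15 * 8916.67 * exp(-24.42441) = 1.10e+09 cm^-3

1.10e+09


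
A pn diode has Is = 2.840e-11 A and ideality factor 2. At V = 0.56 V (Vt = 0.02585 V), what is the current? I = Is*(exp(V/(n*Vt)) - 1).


Step 1: V/(n*Vt) = 0.56/(2*0.02585) = 10.8317
Step 2: exp(10.8317) = 5.0600e+04
Step 3: I = 2.840e-11 * (5.0600e+04 - 1) = 1.44e-06 A

1.44e-06


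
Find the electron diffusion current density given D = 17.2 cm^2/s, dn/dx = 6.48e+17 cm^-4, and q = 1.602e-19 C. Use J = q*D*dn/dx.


Step 1: J = q * D * (dn/dx)
Step 2: J = 1.602e-19 * 17.2 * 6.48e+17
Step 3: J = 1.79e+00 A/cm^2

1.79e+00


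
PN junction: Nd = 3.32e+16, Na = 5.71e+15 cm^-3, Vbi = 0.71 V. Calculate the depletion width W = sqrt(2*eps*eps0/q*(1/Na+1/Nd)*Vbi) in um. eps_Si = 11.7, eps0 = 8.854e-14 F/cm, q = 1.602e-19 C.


Step 1: 1/Na + 1/Nd = 1/5.71e+15 + 1/3.32e+16 = 2.05252e-16
Step 2: 2*eps*eps0/q = 2*11.7*8.854e-14/1.602e-19 = 1.293281e+07
Step 3: W^2 = 1.293281e+07 * 2.05252e-16 * 0.71 = 1.88468e-09
Step 4: W = sqrt(1.88468e-09) = 4.341e-05 cm = 0.4341 um

0.4341


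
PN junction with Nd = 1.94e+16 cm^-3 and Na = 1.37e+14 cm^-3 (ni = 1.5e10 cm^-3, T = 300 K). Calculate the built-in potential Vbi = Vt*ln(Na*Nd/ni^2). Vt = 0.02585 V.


Step 1: Compute Na*Nd/ni^2 = 1.37e+14 * 1.94e+16 / (1.5e10)^2 = 1.1812e+10
Step 2: ln(1.1812e+10) = 23.1924
Step 3: Vbi = 0.02585 * 23.1924 = 0.6 V

0.6


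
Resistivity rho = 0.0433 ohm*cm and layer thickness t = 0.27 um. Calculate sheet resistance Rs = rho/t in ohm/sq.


Step 1: Convert thickness to cm: t = 0.27 um = 2.7000e-05 cm
Step 2: Rs = rho / t = 0.0433 / 2.7000e-05
Step 3: Rs = 1603.7 ohm/sq

1603.7


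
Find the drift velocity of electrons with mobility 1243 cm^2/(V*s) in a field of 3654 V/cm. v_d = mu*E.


Step 1: v_d = mu * E
Step 2: v_d = 1243 * 3654 = 4541922
Step 3: v_d = 4.54e+06 cm/s

4.54e+06


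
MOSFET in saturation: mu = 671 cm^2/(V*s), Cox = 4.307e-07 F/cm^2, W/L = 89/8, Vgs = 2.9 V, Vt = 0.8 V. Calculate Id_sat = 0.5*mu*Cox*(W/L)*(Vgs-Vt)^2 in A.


Step 1: Overdrive voltage Vov = Vgs - Vt = 2.9 - 0.8 = 2.1 V
Step 2: W/L = 89/8 = 11.125
Step 3: Id = 0.5 * 671 * 4.307e-07 * 11.125 * 2.1^2
Step 4: Id = 7.09e-03 A

7.09e-03


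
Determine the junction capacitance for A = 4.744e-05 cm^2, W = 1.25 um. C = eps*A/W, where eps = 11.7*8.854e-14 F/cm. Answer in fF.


Step 1: eps_Si = 11.7 * 8.854e-14 = 1.035918e-12 F/cm
Step 2: W in cm = 1.25 * 1e-4 = 1.25e-04 cm
Step 3: C = 1.035918e-12 * 4.744e-05 / 1.25e-04 = 3.931516e-13 F
Step 4: C = 393.15 fF

393.15


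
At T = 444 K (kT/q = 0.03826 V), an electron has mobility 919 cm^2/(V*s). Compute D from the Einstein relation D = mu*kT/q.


Step 1: D = mu * (kT/q)
Step 2: D = 919 * 0.03826
Step 3: D = 35.16 cm^2/s

35.16


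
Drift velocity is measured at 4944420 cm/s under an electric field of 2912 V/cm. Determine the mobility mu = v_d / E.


Step 1: mu = v_d / E
Step 2: mu = 4944420 / 2912
Step 3: mu = 1697.95 cm^2/(V*s)

1697.95


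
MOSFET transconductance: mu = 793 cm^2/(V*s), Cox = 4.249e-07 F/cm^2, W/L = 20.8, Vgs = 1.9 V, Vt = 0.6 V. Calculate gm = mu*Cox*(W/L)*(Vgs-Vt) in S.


Step 1: Vov = Vgs - Vt = 1.9 - 0.6 = 1.3 V
Step 2: gm = mu * Cox * (W/L) * Vov
Step 3: gm = 793 * 4.249e-07 * 20.8 * 1.3 = 9.11e-03 S

9.11e-03


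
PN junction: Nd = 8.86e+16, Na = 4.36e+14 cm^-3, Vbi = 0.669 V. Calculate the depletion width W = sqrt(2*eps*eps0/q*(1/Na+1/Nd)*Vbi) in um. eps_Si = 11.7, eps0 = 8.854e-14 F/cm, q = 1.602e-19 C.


Step 1: 1/Na + 1/Nd = 1/4.36e+14 + 1/8.86e+16 = 2.30486e-15
Step 2: 2*eps*eps0/q = 2*11.7*8.854e-14/1.602e-19 = 1.293281e+07
Step 3: W^2 = 1.293281e+07 * 2.30486e-15 * 0.669 = 1.99418e-08
Step 4: W = sqrt(1.99418e-08) = 1.412e-04 cm = 1.412 um

1.412


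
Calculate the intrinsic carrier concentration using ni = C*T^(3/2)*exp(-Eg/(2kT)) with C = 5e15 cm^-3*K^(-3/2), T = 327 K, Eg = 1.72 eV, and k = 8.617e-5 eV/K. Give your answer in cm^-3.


Step 1: Compute kT = 8.617e-5 * 327 = 0.02817759 eV
Step 2: Exponent = -Eg/(2kT) = -1.72/(2*0.02817759) = -30.52071
Step 3: T^(3/2) = 327^1.5 = 5913.19
Step 4: ni = 5e15 * 5913.19 * exp(-30.52071) = 1.64e+06 cm^-3

1.64e+06


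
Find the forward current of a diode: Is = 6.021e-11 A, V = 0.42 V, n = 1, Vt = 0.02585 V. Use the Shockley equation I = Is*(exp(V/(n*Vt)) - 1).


Step 1: V/(n*Vt) = 0.42/(1*0.02585) = 16.2476
Step 2: exp(16.2476) = 1.1383e+07
Step 3: I = 6.021e-11 * (1.1383e+07 - 1) = 6.85e-04 A

6.85e-04


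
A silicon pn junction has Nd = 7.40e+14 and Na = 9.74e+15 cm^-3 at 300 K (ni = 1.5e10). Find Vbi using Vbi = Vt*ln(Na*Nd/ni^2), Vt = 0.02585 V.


Step 1: Compute Na*Nd/ni^2 = 9.74e+15 * 7.40e+14 / (1.5e10)^2 = 3.2034e+10
Step 2: ln(3.2034e+10) = 24.1901
Step 3: Vbi = 0.02585 * 24.1901 = 0.625 V

0.625


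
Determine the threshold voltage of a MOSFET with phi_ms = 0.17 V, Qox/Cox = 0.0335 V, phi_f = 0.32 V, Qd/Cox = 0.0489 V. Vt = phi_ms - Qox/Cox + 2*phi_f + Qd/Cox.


Step 1: Vt = phi_ms - Qox/Cox + 2*phi_f + Qd/Cox
Step 2: Vt = 0.17 - 0.0335 + 2*0.32 + 0.0489
Step 3: Vt = 0.17 - 0.0335 + 0.64 + 0.0489
Step 4: Vt = 0.8254 V

0.8254


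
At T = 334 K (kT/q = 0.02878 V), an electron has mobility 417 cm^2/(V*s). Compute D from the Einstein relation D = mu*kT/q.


Step 1: D = mu * (kT/q)
Step 2: D = 417 * 0.02878
Step 3: D = 12.0 cm^2/s

12.0


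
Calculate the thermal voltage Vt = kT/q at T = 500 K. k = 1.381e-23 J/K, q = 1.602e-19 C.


Step 1: kT = 1.381e-23 * 500 = 6.905e-21 J
Step 2: Vt = kT/q = 6.905e-21 / 1.602e-19
Step 3: Vt = 0.0431 V

0.0431


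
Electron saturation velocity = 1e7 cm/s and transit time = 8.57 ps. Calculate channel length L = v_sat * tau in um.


Step 1: tau in seconds = 8.57 ps * 1e-12 = 8.5700e-12 s
Step 2: L = v_sat * tau = 1e7 * 8.5700e-12 = 8.5700e-05 cm
Step 3: L in um = 8.5700e-05 * 1e4 = 0.857 um

0.857


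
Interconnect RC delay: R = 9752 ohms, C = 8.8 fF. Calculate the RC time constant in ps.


Step 1: tau = R * C
Step 2: tau = 9752 * 8.8 fF = 9752 * 8.8e-15 F
Step 3: tau = 8.58176e-11 s = 85.8176 ps

85.8176


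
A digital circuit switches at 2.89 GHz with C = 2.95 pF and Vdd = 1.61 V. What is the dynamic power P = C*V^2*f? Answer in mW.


Step 1: V^2 = 1.61^2 = 2.5921 V^2
Step 2: P = C*V^2*f = 2.95e-12 F * 2.5921 * 2.89e9 Hz
Step 3: P = 2.209894855e-02 W
Step 4: P = 22.099 mW

22.099


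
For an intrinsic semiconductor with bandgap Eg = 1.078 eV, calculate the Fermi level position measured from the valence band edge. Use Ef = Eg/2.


Step 1: For an intrinsic semiconductor, the Fermi level sits at midgap.
Step 2: Ef = Eg / 2 = 1.078 / 2 = 0.539 eV

0.539


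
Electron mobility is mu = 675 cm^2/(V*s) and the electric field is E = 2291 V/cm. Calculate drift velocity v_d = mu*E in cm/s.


Step 1: v_d = mu * E
Step 2: v_d = 675 * 2291 = 1546425
Step 3: v_d = 1.55e+06 cm/s

1.55e+06


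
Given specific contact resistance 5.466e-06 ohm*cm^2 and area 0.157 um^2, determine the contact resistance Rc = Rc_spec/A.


Step 1: Convert area to cm^2: 0.157 um^2 = 1.5700e-09 cm^2
Step 2: Rc = Rc_spec / A = 5.466e-06 / 1.5700e-09
Step 3: Rc = 3.48e+03 ohms

3.48e+03


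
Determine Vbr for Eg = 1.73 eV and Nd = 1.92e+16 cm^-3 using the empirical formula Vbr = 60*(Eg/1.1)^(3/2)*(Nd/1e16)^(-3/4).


Step 1: Eg/1.1 = 1.73/1.1 = 1.572727
Step 2: (Eg/1.1)^1.5 = 1.572727^1.5 = 1.972332
Step 3: (Nd/1e16)^(-0.75) = (1.92)^(-0.75) = 0.613090
Step 4: Vbr = 60 * 1.972332 * 0.613090 = 72.6 V

72.6


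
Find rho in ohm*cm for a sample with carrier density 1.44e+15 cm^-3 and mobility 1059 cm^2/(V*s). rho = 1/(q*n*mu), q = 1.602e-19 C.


Step 1: sigma = q * n * mu = 1.602e-19 * 1.44e+15 * 1059 = 2.44299e-01 S/cm
Step 2: rho = 1 / sigma = 1 / 2.44299e-01 = 4.093 ohm*cm

4.093


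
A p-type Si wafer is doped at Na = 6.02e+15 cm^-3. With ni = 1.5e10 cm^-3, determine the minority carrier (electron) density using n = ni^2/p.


Step 1: Majority hole concentration p ≈ Na = 6.02e+15 cm^-3
Step 2: n = ni^2 / Na = (1.5e10)^2 / 6.02e+15
Step 3: n = 3.74e+04 cm^-3

3.74e+04


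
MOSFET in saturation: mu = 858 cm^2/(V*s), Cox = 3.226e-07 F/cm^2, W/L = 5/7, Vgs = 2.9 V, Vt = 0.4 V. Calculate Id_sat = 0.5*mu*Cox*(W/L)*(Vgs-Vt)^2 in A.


Step 1: Overdrive voltage Vov = Vgs - Vt = 2.9 - 0.4 = 2.5 V
Step 2: W/L = 5/7 = 0.714286
Step 3: Id = 0.5 * 858 * 3.226e-07 * 0.714286 * 2.5^2
Step 4: Id = 6.18e-04 A

6.18e-04


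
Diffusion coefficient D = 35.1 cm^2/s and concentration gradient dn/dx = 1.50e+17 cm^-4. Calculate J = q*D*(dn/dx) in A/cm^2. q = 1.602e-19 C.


Step 1: J = q * D * (dn/dx)
Step 2: J = 1.602e-19 * 35.1 * 1.50e+17
Step 3: J = 8.43e-01 A/cm^2

8.43e-01


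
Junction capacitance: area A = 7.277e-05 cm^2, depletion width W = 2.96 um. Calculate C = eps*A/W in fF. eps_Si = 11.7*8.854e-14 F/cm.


Step 1: eps_Si = 11.7 * 8.854e-14 = 1.035918e-12 F/cm
Step 2: W in cm = 2.96 * 1e-4 = 2.96e-04 cm
Step 3: C = 1.035918e-12 * 7.277e-05 / 2.96e-04 = 2.546748e-13 F
Step 4: C = 254.67 fF

254.67


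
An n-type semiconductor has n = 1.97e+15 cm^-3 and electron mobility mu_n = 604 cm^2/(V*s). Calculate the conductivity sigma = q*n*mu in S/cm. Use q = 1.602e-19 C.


Step 1: sigma = q * n * mu
Step 2: sigma = 1.602e-19 * 1.97e+15 * 604
Step 3: sigma = 1.906e-01 S/cm

1.906e-01


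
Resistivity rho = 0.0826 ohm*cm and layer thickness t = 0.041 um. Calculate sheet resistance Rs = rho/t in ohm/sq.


Step 1: Convert thickness to cm: t = 0.041 um = 4.1000e-06 cm
Step 2: Rs = rho / t = 0.0826 / 4.1000e-06
Step 3: Rs = 20146.3 ohm/sq

20146.3


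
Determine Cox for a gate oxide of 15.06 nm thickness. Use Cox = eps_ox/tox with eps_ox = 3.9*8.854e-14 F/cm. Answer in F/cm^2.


Step 1: eps_ox = 3.9 * 8.854e-14 = 3.45306e-13 F/cm
Step 2: tox in cm = 15.06 nm * 1e-7 = 1.5060e-06 cm
Step 3: Cox = 3.45306e-13 / 1.5060e-06 = 2.29e-07 F/cm^2

2.29e-07


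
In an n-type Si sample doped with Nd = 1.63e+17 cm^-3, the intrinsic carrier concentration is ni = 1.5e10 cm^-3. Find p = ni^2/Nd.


Step 1: Since Nd >> ni, n ≈ Nd = 1.63e+17 cm^-3
Step 2: p = ni^2 / n = (1.5e10)^2 / 1.63e+17
Step 3: p = 2.25e20 / 1.63e+17 = 1.38e+03 cm^-3

1.38e+03


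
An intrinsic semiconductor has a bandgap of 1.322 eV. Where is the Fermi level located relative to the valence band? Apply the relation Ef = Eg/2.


Step 1: For an intrinsic semiconductor, the Fermi level sits at midgap.
Step 2: Ef = Eg / 2 = 1.322 / 2 = 0.661 eV

0.661


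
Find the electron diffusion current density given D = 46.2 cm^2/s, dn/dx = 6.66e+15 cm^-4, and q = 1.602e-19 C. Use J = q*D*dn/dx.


Step 1: J = q * D * (dn/dx)
Step 2: J = 1.602e-19 * 46.2 * 6.66e+15
Step 3: J = 4.93e-02 A/cm^2

4.93e-02


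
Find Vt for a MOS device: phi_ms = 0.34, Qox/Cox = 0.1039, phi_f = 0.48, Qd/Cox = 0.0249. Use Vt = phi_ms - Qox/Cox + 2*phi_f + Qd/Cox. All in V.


Step 1: Vt = phi_ms - Qox/Cox + 2*phi_f + Qd/Cox
Step 2: Vt = 0.34 - 0.1039 + 2*0.48 + 0.0249
Step 3: Vt = 0.34 - 0.1039 + 0.96 + 0.0249
Step 4: Vt = 1.221 V

1.221


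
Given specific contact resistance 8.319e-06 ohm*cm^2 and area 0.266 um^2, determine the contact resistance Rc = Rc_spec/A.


Step 1: Convert area to cm^2: 0.266 um^2 = 2.6600e-09 cm^2
Step 2: Rc = Rc_spec / A = 8.319e-06 / 2.6600e-09
Step 3: Rc = 3.13e+03 ohms

3.13e+03


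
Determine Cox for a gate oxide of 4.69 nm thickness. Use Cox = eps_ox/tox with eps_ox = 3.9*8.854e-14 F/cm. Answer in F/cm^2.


Step 1: eps_ox = 3.9 * 8.854e-14 = 3.45306e-13 F/cm
Step 2: tox in cm = 4.69 nm * 1e-7 = 4.6900e-07 cm
Step 3: Cox = 3.45306e-13 / 4.6900e-07 = 7.36e-07 F/cm^2

7.36e-07


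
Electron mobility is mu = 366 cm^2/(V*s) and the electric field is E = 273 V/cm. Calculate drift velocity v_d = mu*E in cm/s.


Step 1: v_d = mu * E
Step 2: v_d = 366 * 273 = 99918
Step 3: v_d = 9.99e+04 cm/s

9.99e+04


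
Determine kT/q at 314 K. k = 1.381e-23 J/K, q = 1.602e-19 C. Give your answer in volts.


Step 1: kT = 1.381e-23 * 314 = 4.33634e-21 J
Step 2: Vt = kT/q = 4.33634e-21 / 1.602e-19
Step 3: Vt = 0.02707 V

0.02707
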